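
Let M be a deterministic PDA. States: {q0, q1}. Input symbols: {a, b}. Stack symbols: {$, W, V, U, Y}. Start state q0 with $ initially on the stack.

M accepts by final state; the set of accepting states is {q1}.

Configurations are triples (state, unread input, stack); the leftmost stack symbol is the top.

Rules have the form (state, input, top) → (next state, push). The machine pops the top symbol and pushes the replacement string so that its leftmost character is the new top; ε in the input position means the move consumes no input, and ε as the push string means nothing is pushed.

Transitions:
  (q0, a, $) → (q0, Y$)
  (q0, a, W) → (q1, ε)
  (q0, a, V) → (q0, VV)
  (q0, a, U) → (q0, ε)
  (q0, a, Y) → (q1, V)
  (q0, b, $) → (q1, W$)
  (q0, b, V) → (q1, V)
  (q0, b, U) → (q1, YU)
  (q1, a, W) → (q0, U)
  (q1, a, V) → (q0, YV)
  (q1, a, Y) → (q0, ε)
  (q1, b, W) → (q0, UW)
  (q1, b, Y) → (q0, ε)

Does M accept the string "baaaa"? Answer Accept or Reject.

(q0, baaaa, $)
  read b, top $: go to q1, push W$ → (q1, aaaa, W$)
  read a, top W: go to q0, push U → (q0, aaa, U$)
  read a, top U: go to q0, push ε → (q0, aa, $)
  read a, top $: go to q0, push Y$ → (q0, a, Y$)
  read a, top Y: go to q1, push V → (q1, ε, V$)
All input consumed; state q1 ∈ F.

Accept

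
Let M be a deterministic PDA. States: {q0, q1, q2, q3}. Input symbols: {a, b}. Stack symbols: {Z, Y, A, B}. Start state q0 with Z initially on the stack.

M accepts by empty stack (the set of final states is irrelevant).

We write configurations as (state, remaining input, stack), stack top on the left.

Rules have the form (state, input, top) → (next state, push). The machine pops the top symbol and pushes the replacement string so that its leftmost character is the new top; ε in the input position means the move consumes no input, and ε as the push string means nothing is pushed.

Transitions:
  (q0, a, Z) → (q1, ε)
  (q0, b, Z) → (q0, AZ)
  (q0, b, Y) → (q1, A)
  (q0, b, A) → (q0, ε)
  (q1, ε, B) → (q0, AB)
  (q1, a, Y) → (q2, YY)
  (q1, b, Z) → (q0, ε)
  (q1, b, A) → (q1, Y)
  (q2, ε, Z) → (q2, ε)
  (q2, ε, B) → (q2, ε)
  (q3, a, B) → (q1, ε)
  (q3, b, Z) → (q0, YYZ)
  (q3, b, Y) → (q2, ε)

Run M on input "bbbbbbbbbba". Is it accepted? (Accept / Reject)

(q0, bbbbbbbbbba, Z)
  read b, top Z: go to q0, push AZ → (q0, bbbbbbbbba, AZ)
  read b, top A: go to q0, push ε → (q0, bbbbbbbba, Z)
  read b, top Z: go to q0, push AZ → (q0, bbbbbbba, AZ)
  read b, top A: go to q0, push ε → (q0, bbbbbba, Z)
  read b, top Z: go to q0, push AZ → (q0, bbbbba, AZ)
  read b, top A: go to q0, push ε → (q0, bbbba, Z)
  read b, top Z: go to q0, push AZ → (q0, bbba, AZ)
  read b, top A: go to q0, push ε → (q0, bba, Z)
  read b, top Z: go to q0, push AZ → (q0, ba, AZ)
  read b, top A: go to q0, push ε → (q0, a, Z)
  read a, top Z: go to q1, push ε → (q1, ε, ε)
All input consumed and the stack is empty.

Accept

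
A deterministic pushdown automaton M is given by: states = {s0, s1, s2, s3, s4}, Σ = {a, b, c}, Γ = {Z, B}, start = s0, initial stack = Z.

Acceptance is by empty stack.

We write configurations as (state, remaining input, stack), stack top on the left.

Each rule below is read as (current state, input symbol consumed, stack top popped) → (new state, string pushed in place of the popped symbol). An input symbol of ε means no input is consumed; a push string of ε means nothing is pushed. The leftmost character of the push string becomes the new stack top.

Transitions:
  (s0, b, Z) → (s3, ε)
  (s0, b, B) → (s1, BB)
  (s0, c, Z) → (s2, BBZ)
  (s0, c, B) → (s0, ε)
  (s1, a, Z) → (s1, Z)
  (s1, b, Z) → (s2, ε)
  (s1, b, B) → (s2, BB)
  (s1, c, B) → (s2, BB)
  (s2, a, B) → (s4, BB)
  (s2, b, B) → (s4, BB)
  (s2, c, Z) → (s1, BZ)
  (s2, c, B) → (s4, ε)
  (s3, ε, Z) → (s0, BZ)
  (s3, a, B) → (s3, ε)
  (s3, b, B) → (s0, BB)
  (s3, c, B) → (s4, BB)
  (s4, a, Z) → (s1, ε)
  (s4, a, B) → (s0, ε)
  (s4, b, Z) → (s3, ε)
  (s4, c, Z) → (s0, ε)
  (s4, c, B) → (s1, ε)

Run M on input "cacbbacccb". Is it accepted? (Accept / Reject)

(s0, cacbbacccb, Z)
  read c, top Z: go to s2, push BBZ → (s2, acbbacccb, BBZ)
  read a, top B: go to s4, push BB → (s4, cbbacccb, BBBZ)
  read c, top B: go to s1, push ε → (s1, bbacccb, BBZ)
  read b, top B: go to s2, push BB → (s2, bacccb, BBBZ)
  read b, top B: go to s4, push BB → (s4, acccb, BBBBZ)
  read a, top B: go to s0, push ε → (s0, cccb, BBBZ)
  read c, top B: go to s0, push ε → (s0, ccb, BBZ)
  read c, top B: go to s0, push ε → (s0, cb, BZ)
  read c, top B: go to s0, push ε → (s0, b, Z)
  read b, top Z: go to s3, push ε → (s3, ε, ε)
All input consumed and the stack is empty.

Accept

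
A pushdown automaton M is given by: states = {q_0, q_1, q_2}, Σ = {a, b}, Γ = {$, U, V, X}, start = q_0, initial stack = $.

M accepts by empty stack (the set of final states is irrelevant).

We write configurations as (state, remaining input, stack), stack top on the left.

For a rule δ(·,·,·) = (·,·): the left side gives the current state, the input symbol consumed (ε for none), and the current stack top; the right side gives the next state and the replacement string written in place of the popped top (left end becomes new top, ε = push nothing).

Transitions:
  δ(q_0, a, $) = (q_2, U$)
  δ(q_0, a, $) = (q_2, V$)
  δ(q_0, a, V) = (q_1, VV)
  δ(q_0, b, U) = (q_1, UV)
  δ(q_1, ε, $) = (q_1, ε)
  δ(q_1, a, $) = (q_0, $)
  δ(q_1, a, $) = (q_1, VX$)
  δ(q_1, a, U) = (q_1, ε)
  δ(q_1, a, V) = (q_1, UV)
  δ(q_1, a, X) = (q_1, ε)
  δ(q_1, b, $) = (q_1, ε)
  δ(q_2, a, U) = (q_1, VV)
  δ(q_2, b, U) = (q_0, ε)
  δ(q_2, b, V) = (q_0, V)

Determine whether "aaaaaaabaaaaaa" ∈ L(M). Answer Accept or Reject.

Reject

No computation consumes all input and empties the stack.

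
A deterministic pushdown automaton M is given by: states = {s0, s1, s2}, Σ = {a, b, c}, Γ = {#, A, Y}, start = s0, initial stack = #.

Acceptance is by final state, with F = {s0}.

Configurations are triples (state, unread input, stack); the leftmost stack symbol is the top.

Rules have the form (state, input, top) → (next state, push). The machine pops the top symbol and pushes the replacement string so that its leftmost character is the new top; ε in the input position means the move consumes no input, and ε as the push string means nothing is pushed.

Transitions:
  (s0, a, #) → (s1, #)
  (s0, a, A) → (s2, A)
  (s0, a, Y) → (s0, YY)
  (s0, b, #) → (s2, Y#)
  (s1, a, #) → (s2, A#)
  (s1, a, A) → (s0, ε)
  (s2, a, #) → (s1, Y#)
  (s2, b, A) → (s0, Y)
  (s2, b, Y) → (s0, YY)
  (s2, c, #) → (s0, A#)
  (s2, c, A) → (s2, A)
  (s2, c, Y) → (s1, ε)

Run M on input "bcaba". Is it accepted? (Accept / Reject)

Accept

(s0, bcaba, #)
  read b, top #: go to s2, push Y# → (s2, caba, Y#)
  read c, top Y: go to s1, push ε → (s1, aba, #)
  read a, top #: go to s2, push A# → (s2, ba, A#)
  read b, top A: go to s0, push Y → (s0, a, Y#)
  read a, top Y: go to s0, push YY → (s0, ε, YY#)
All input consumed; state s0 ∈ F.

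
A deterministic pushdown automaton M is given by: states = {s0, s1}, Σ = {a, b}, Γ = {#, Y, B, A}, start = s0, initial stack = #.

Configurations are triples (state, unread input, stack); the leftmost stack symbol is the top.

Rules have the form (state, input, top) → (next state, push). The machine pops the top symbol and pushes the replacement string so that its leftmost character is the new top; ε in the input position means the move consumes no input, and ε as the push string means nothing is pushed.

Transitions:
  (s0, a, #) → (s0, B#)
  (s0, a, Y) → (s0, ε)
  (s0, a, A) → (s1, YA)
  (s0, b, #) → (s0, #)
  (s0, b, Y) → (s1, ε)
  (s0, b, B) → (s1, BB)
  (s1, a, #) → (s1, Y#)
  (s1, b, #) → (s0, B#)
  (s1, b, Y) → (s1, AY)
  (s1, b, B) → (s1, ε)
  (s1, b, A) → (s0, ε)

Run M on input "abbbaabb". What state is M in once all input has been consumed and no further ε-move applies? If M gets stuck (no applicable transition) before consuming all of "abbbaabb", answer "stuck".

(s0, abbbaabb, #) ⊢ (s0, bbbaabb, B#) ⊢ (s1, bbaabb, BB#) ⊢ (s1, baabb, B#) ⊢ (s1, aabb, #) ⊢ (s1, abb, Y#)
No transition for (s1, a, top Y); M blocks with input abb remaining.

stuck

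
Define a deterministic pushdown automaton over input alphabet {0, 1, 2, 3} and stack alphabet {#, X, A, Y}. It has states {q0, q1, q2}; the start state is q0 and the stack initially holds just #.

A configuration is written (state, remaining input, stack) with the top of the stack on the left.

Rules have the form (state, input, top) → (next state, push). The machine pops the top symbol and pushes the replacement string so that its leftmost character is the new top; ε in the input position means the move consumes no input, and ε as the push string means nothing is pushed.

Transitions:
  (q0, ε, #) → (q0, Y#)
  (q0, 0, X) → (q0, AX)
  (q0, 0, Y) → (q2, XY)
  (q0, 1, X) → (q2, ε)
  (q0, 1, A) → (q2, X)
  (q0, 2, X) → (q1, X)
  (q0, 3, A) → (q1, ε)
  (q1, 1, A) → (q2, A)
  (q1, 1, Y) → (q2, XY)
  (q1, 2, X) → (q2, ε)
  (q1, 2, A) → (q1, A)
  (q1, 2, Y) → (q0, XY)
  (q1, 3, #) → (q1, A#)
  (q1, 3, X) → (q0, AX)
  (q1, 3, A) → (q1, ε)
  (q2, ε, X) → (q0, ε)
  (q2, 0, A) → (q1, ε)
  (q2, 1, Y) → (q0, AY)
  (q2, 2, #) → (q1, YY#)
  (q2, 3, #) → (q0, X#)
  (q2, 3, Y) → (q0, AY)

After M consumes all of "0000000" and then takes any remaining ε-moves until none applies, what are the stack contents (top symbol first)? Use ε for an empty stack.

Y#

(q0, 0000000, #)
  ε-move, top #: go to q0, push Y# → (q0, 0000000, Y#)
  read 0, top Y: go to q2, push XY → (q2, 000000, XY#)
  ε-move, top X: go to q0, push ε → (q0, 000000, Y#)
  read 0, top Y: go to q2, push XY → (q2, 00000, XY#)
  ε-move, top X: go to q0, push ε → (q0, 00000, Y#)
  read 0, top Y: go to q2, push XY → (q2, 0000, XY#)
  ε-move, top X: go to q0, push ε → (q0, 0000, Y#)
  read 0, top Y: go to q2, push XY → (q2, 000, XY#)
  ε-move, top X: go to q0, push ε → (q0, 000, Y#)
  read 0, top Y: go to q2, push XY → (q2, 00, XY#)
  ε-move, top X: go to q0, push ε → (q0, 00, Y#)
  read 0, top Y: go to q2, push XY → (q2, 0, XY#)
  ε-move, top X: go to q0, push ε → (q0, 0, Y#)
  read 0, top Y: go to q2, push XY → (q2, ε, XY#)
  ε-move, top X: go to q0, push ε → (q0, ε, Y#)
All input consumed in state q0 with stack Y#.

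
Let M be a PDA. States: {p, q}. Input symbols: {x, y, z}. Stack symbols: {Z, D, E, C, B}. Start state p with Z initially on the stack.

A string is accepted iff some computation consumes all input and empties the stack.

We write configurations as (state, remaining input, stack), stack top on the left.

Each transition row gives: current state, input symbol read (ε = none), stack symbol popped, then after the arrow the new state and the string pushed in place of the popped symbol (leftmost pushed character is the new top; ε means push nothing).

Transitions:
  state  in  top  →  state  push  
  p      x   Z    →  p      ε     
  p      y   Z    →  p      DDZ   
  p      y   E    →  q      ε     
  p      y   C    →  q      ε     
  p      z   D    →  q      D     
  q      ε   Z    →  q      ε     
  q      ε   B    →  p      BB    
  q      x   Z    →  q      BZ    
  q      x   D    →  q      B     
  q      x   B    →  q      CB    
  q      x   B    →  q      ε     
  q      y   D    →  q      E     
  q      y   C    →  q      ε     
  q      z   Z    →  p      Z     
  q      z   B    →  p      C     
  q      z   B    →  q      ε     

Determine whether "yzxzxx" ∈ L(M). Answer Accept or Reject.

One accepting computation: (p, yzxzxx, Z) ⊢ (p, zxzxx, DDZ) ⊢ (q, xzxx, DDZ) ⊢ (q, zxx, BDZ) ⊢ (q, xx, DZ) ⊢ (q, x, BZ) ⊢ (q, ε, Z) ⊢ (q, ε, ε)
All input consumed and the stack is empty.

Accept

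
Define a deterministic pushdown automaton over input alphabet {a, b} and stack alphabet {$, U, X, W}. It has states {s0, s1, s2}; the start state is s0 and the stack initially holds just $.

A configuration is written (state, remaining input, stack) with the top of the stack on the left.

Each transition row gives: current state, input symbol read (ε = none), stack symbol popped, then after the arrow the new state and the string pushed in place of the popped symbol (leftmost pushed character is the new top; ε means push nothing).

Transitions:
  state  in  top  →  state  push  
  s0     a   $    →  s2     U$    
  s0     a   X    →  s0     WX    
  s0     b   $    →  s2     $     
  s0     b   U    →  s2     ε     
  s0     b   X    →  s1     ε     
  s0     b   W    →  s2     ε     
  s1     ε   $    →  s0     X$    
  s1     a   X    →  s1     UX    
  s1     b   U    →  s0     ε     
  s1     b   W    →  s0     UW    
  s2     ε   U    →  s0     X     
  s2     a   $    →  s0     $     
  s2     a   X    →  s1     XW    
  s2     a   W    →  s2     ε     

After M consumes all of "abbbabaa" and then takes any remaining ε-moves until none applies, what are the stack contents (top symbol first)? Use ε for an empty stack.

(s0, abbbabaa, $) ⊢ (s2, bbbabaa, U$) ⊢ (s0, bbbabaa, X$) ⊢ (s1, bbabaa, $) ⊢ (s0, bbabaa, X$) ⊢ (s1, babaa, $) ⊢ (s0, babaa, X$) ⊢ (s1, abaa, $) ⊢ (s0, abaa, X$) ⊢ (s0, baa, WX$) ⊢ (s2, aa, X$) ⊢ (s1, a, XW$) ⊢ (s1, ε, UXW$)
All input consumed in state s1 with stack UXW$.

UXW$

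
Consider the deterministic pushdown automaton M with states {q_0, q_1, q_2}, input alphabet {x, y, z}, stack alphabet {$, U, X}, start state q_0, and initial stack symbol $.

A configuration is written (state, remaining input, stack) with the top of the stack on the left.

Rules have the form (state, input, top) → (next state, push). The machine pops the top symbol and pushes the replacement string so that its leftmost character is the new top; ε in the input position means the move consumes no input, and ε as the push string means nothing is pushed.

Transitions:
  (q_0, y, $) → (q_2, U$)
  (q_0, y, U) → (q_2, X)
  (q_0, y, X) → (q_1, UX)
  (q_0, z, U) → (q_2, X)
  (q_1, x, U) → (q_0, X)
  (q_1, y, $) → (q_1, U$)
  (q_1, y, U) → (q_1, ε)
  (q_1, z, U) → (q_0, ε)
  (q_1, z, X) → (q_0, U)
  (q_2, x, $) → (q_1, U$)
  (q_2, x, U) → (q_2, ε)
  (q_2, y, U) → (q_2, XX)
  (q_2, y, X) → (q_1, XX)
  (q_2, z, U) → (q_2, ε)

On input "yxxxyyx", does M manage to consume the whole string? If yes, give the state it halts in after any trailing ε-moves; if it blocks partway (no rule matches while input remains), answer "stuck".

(q_0, yxxxyyx, $) ⊢ (q_2, xxxyyx, U$) ⊢ (q_2, xxyyx, $) ⊢ (q_1, xyyx, U$) ⊢ (q_0, yyx, X$) ⊢ (q_1, yx, UX$) ⊢ (q_1, x, X$)
No transition for (q_1, x, top X); M blocks with input x remaining.

stuck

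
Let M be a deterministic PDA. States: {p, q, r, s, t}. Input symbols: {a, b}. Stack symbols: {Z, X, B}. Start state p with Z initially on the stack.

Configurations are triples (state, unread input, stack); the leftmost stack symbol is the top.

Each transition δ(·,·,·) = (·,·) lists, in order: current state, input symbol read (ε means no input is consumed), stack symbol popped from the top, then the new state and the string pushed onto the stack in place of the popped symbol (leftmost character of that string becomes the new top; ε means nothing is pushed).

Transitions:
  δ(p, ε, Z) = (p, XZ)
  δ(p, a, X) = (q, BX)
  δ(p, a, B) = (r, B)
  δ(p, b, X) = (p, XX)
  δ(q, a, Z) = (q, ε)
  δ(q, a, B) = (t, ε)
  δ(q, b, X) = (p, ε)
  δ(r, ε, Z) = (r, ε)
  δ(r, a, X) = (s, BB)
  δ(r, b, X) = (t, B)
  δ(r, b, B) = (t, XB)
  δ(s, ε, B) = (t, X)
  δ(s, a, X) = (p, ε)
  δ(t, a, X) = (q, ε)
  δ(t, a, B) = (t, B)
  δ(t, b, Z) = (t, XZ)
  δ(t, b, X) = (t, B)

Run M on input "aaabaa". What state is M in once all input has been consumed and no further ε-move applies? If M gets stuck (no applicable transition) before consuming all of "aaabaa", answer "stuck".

(p, aaabaa, Z) ⊢ (p, aaabaa, XZ) ⊢ (q, aabaa, BXZ) ⊢ (t, abaa, XZ) ⊢ (q, baa, Z)
No transition for (q, b, top Z); M blocks with input baa remaining.

stuck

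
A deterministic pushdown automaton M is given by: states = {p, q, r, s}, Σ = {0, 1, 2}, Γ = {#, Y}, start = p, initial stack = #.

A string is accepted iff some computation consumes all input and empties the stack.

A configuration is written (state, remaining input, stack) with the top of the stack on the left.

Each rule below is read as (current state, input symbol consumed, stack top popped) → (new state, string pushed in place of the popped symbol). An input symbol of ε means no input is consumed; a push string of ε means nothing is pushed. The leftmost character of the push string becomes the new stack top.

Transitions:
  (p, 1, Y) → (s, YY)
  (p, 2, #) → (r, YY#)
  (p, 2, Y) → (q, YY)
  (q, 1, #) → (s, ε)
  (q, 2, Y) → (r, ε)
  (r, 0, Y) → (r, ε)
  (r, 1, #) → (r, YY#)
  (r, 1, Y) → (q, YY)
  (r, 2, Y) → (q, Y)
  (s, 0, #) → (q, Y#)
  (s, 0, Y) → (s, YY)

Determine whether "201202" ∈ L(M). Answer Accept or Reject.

(p, 201202, #)
  read 2, top #: go to r, push YY# → (r, 01202, YY#)
  read 0, top Y: go to r, push ε → (r, 1202, Y#)
  read 1, top Y: go to q, push YY → (q, 202, YY#)
  read 2, top Y: go to r, push ε → (r, 02, Y#)
  read 0, top Y: go to r, push ε → (r, 2, #)
No transition applies at (r, 2, #); input not fully consumed.

Reject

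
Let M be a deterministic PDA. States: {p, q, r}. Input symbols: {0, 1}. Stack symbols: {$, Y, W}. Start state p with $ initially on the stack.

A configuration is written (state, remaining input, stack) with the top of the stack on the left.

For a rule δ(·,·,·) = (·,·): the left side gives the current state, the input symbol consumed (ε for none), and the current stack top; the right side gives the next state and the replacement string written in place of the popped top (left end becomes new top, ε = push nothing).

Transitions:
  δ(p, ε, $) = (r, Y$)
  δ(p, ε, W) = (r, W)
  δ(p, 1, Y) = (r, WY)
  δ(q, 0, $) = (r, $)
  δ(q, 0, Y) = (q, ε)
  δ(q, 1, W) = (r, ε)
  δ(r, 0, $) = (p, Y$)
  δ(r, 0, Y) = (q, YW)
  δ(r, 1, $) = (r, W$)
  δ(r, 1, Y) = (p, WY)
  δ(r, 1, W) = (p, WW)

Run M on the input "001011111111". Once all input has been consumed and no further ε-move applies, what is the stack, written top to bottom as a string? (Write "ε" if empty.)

(p, 001011111111, $)
  ε-move, top $: go to r, push Y$ → (r, 001011111111, Y$)
  read 0, top Y: go to q, push YW → (q, 01011111111, YW$)
  read 0, top Y: go to q, push ε → (q, 1011111111, W$)
  read 1, top W: go to r, push ε → (r, 011111111, $)
  read 0, top $: go to p, push Y$ → (p, 11111111, Y$)
  read 1, top Y: go to r, push WY → (r, 1111111, WY$)
  read 1, top W: go to p, push WW → (p, 111111, WWY$)
  ε-move, top W: go to r, push W → (r, 111111, WWY$)
  read 1, top W: go to p, push WW → (p, 11111, WWWY$)
  ε-move, top W: go to r, push W → (r, 11111, WWWY$)
  read 1, top W: go to p, push WW → (p, 1111, WWWWY$)
  ε-move, top W: go to r, push W → (r, 1111, WWWWY$)
  read 1, top W: go to p, push WW → (p, 111, WWWWWY$)
  ε-move, top W: go to r, push W → (r, 111, WWWWWY$)
  read 1, top W: go to p, push WW → (p, 11, WWWWWWY$)
  ε-move, top W: go to r, push W → (r, 11, WWWWWWY$)
  read 1, top W: go to p, push WW → (p, 1, WWWWWWWY$)
  ε-move, top W: go to r, push W → (r, 1, WWWWWWWY$)
  read 1, top W: go to p, push WW → (p, ε, WWWWWWWWY$)
  ε-move, top W: go to r, push W → (r, ε, WWWWWWWWY$)
All input consumed in state r with stack WWWWWWWWY$.

WWWWWWWWY$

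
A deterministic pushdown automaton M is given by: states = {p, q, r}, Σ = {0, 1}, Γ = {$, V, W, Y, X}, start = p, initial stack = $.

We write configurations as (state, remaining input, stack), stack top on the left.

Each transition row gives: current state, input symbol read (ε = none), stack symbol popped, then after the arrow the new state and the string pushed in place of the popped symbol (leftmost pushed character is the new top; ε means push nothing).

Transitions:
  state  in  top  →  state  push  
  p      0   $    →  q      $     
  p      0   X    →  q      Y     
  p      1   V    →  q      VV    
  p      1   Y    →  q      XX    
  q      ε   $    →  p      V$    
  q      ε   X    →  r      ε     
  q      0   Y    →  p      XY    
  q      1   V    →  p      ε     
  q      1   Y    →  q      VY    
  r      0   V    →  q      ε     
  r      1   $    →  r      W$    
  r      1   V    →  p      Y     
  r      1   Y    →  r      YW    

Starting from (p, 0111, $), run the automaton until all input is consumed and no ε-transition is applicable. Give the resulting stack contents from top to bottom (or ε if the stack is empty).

(p, 0111, $) ⊢ (q, 111, $) ⊢ (p, 111, V$) ⊢ (q, 11, VV$) ⊢ (p, 1, V$) ⊢ (q, ε, VV$)
All input consumed in state q with stack VV$.

VV$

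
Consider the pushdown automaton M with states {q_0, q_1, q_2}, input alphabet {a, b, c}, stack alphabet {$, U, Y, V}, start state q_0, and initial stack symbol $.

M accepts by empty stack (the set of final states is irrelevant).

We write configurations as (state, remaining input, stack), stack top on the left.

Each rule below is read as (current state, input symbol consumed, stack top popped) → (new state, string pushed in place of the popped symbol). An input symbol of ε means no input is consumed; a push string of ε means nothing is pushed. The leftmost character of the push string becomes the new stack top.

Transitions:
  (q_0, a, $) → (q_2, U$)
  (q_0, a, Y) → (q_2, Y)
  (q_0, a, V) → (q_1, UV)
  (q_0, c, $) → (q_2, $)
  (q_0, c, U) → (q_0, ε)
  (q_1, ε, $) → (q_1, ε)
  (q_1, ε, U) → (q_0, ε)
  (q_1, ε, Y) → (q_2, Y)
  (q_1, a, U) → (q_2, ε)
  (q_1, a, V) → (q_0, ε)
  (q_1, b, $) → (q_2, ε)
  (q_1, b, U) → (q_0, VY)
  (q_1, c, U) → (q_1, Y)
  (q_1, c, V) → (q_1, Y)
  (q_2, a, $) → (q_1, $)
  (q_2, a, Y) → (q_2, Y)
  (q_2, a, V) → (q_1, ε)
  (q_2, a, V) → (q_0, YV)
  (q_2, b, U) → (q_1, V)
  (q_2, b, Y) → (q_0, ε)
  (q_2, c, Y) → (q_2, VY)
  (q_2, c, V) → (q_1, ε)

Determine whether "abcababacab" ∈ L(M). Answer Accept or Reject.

One accepting computation: (q_0, abcababacab, $) ⊢ (q_2, bcababacab, U$) ⊢ (q_1, cababacab, V$) ⊢ (q_1, ababacab, Y$) ⊢ (q_2, ababacab, Y$) ⊢ (q_2, babacab, Y$) ⊢ (q_0, abacab, $) ⊢ (q_2, bacab, U$) ⊢ (q_1, acab, V$) ⊢ (q_0, cab, $) ⊢ (q_2, ab, $) ⊢ (q_1, b, $) ⊢ (q_2, ε, ε)
All input consumed and the stack is empty.

Accept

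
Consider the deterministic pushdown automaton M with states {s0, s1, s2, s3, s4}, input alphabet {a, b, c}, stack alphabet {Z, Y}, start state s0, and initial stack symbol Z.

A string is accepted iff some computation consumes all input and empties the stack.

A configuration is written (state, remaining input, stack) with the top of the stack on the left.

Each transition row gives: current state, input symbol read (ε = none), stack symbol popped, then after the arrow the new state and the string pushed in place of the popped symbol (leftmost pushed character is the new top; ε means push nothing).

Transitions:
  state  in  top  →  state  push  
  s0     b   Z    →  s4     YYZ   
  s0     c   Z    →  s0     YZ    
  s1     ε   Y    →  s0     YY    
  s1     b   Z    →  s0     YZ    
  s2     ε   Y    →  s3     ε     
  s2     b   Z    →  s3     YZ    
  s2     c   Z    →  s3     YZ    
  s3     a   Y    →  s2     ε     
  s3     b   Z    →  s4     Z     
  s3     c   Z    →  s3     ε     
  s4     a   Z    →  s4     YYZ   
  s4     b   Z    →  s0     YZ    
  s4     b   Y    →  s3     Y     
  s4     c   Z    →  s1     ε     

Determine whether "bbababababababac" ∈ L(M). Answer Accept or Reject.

(s0, bbababababababac, Z) ⊢ (s4, bababababababac, YYZ) ⊢ (s3, ababababababac, YYZ) ⊢ (s2, babababababac, YZ) ⊢ (s3, babababababac, Z) ⊢ (s4, abababababac, Z) ⊢ (s4, bababababac, YYZ) ⊢ (s3, ababababac, YYZ) ⊢ (s2, babababac, YZ) ⊢ (s3, babababac, Z) ⊢ (s4, abababac, Z) ⊢ (s4, bababac, YYZ) ⊢ (s3, ababac, YYZ) ⊢ (s2, babac, YZ) ⊢ (s3, babac, Z) ⊢ (s4, abac, Z) ⊢ (s4, bac, YYZ) ⊢ (s3, ac, YYZ) ⊢ (s2, c, YZ) ⊢ (s3, c, Z) ⊢ (s3, ε, ε)
All input consumed and the stack is empty.

Accept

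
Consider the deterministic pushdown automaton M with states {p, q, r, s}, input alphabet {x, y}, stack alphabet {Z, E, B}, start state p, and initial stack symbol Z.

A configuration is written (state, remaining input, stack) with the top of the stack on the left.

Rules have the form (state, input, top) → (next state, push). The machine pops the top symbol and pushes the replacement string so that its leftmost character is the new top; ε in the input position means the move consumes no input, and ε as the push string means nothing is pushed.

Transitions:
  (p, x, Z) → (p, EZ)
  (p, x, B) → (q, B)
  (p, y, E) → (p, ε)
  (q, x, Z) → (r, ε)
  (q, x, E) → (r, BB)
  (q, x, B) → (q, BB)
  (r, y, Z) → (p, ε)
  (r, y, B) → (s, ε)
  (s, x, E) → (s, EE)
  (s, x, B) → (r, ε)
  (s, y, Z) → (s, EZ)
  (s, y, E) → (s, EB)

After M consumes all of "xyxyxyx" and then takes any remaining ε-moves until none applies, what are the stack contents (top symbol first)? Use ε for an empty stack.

(p, xyxyxyx, Z) ⊢ (p, yxyxyx, EZ) ⊢ (p, xyxyx, Z) ⊢ (p, yxyx, EZ) ⊢ (p, xyx, Z) ⊢ (p, yx, EZ) ⊢ (p, x, Z) ⊢ (p, ε, EZ)
All input consumed in state p with stack EZ.

EZ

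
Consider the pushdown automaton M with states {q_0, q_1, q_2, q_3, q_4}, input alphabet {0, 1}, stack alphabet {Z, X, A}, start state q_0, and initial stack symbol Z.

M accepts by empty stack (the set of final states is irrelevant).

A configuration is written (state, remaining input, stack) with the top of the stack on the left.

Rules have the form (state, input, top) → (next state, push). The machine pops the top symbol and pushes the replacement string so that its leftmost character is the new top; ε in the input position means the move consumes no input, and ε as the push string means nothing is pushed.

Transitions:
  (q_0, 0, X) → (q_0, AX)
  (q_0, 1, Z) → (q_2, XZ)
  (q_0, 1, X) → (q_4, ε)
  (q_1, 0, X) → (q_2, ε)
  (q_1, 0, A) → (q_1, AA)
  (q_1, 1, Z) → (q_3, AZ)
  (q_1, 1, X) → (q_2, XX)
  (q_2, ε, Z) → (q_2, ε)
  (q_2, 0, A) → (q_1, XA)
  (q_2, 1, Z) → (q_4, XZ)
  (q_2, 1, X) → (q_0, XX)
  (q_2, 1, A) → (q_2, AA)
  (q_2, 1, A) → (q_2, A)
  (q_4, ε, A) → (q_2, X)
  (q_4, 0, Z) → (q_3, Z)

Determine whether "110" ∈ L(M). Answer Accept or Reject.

No computation consumes all input and empties the stack.

Reject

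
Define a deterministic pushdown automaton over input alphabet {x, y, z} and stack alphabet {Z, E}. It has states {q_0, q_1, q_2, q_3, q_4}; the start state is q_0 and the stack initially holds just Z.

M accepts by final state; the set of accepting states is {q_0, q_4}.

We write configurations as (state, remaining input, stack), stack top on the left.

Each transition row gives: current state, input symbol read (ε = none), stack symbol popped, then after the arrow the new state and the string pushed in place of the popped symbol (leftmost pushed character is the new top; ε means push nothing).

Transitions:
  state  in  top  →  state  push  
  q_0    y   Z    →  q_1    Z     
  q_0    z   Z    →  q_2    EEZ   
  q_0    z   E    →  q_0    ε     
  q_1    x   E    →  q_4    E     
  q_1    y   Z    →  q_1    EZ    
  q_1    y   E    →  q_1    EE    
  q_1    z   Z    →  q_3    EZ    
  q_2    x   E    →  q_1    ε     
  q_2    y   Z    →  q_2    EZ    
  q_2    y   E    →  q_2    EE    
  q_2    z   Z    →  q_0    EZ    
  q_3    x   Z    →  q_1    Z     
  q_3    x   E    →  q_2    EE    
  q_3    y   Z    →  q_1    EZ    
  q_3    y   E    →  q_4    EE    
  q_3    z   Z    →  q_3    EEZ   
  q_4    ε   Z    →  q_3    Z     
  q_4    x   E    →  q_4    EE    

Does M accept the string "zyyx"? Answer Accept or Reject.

(q_0, zyyx, Z) ⊢ (q_2, yyx, EEZ) ⊢ (q_2, yx, EEEZ) ⊢ (q_2, x, EEEEZ) ⊢ (q_1, ε, EEEZ)
All input consumed; state q_1 ∉ F and no further ε-move applies.

Reject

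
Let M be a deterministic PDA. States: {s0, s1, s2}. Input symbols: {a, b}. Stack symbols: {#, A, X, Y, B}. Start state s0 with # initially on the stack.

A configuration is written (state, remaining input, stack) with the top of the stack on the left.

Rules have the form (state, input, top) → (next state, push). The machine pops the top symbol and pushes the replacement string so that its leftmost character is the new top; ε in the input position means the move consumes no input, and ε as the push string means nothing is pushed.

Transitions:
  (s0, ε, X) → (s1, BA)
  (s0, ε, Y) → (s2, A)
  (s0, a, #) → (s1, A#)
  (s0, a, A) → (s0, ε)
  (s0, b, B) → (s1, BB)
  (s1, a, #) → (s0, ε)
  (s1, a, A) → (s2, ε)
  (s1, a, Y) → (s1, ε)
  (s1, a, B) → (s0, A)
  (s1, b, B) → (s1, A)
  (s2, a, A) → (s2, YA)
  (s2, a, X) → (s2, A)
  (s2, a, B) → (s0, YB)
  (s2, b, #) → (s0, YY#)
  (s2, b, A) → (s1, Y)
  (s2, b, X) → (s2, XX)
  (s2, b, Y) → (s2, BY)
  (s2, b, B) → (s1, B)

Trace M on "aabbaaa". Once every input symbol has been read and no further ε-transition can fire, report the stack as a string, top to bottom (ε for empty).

ε

(s0, aabbaaa, #)
  read a, top #: go to s1, push A# → (s1, abbaaa, A#)
  read a, top A: go to s2, push ε → (s2, bbaaa, #)
  read b, top #: go to s0, push YY# → (s0, baaa, YY#)
  ε-move, top Y: go to s2, push A → (s2, baaa, AY#)
  read b, top A: go to s1, push Y → (s1, aaa, YY#)
  read a, top Y: go to s1, push ε → (s1, aa, Y#)
  read a, top Y: go to s1, push ε → (s1, a, #)
  read a, top #: go to s0, push ε → (s0, ε, ε)
All input consumed in state s0 with stack ε.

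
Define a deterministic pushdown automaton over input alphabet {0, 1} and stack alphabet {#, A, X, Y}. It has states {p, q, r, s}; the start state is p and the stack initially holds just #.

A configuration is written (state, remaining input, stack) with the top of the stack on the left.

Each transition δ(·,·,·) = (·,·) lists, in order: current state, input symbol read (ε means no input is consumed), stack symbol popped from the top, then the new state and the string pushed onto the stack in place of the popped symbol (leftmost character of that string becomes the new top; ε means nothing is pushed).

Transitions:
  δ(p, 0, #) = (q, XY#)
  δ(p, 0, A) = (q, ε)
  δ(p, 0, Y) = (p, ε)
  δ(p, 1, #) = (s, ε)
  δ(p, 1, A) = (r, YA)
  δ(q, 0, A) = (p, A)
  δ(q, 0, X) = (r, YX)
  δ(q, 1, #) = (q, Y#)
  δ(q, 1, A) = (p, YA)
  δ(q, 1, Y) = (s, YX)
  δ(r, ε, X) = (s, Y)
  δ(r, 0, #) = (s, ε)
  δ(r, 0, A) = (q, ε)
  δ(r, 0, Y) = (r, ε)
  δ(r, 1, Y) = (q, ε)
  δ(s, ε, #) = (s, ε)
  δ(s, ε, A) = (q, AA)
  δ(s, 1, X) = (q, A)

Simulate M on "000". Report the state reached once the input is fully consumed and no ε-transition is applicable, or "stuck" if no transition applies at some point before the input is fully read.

s

(p, 000, #) ⊢ (q, 00, XY#) ⊢ (r, 0, YXY#) ⊢ (r, ε, XY#) ⊢ (s, ε, YY#)
All input consumed; M is in state s.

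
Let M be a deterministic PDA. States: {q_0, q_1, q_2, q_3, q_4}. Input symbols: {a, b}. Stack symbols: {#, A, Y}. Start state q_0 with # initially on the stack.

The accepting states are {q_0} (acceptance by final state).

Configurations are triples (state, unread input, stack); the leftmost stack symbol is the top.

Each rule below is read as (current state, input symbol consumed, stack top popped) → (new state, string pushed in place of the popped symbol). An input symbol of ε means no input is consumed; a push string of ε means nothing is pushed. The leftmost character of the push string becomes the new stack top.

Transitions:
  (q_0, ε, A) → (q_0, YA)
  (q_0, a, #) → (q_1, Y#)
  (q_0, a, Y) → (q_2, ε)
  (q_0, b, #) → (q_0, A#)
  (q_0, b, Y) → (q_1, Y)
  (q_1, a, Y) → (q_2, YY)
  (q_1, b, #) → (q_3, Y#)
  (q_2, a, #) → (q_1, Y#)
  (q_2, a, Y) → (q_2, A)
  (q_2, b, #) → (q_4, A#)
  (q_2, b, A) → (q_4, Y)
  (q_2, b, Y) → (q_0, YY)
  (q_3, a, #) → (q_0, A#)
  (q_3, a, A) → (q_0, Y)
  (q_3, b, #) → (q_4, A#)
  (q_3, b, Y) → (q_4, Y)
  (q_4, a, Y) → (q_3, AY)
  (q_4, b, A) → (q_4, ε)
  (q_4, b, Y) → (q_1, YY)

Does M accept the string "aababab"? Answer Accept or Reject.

Accept

(q_0, aababab, #)
  read a, top #: go to q_1, push Y# → (q_1, ababab, Y#)
  read a, top Y: go to q_2, push YY → (q_2, babab, YY#)
  read b, top Y: go to q_0, push YY → (q_0, abab, YYY#)
  read a, top Y: go to q_2, push ε → (q_2, bab, YY#)
  read b, top Y: go to q_0, push YY → (q_0, ab, YYY#)
  read a, top Y: go to q_2, push ε → (q_2, b, YY#)
  read b, top Y: go to q_0, push YY → (q_0, ε, YYY#)
All input consumed; state q_0 ∈ F.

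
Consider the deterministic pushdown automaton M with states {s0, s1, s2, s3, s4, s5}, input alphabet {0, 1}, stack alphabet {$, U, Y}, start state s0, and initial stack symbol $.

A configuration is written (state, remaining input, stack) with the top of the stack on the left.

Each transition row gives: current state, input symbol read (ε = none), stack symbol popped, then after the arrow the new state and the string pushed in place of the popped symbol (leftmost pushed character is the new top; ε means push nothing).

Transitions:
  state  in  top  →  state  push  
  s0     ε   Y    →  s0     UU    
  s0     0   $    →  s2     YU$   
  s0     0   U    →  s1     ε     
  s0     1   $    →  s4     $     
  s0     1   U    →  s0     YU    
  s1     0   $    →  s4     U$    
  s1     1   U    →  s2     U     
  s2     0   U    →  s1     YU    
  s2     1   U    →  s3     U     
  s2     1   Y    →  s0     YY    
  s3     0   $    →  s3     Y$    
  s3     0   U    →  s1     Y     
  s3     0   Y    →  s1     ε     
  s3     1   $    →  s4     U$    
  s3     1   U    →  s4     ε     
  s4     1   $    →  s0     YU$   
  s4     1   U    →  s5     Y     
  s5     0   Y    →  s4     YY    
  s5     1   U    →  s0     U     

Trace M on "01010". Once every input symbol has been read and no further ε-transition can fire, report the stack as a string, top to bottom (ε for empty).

YUYU$

(s0, 01010, $) ⊢ (s2, 1010, YU$) ⊢ (s0, 010, YYU$) ⊢ (s0, 010, UUYU$) ⊢ (s1, 10, UYU$) ⊢ (s2, 0, UYU$) ⊢ (s1, ε, YUYU$)
All input consumed in state s1 with stack YUYU$.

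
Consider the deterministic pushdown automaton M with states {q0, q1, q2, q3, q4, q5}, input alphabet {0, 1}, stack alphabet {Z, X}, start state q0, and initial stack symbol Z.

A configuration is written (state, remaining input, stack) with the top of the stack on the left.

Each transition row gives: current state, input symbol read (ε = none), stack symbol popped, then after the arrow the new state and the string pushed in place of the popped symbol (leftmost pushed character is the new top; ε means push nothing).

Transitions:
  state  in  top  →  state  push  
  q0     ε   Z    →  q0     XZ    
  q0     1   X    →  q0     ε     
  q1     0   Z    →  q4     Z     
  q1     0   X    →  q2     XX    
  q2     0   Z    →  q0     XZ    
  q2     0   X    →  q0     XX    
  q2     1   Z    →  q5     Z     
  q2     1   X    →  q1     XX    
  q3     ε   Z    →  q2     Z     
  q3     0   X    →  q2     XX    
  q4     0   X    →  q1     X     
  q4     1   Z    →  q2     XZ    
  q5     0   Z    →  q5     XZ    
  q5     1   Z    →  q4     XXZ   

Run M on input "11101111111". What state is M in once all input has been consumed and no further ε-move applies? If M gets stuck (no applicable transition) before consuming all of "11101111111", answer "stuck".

stuck

(q0, 11101111111, Z)
  ε-move, top Z: go to q0, push XZ → (q0, 11101111111, XZ)
  read 1, top X: go to q0, push ε → (q0, 1101111111, Z)
  ε-move, top Z: go to q0, push XZ → (q0, 1101111111, XZ)
  read 1, top X: go to q0, push ε → (q0, 101111111, Z)
  ε-move, top Z: go to q0, push XZ → (q0, 101111111, XZ)
  read 1, top X: go to q0, push ε → (q0, 01111111, Z)
  ε-move, top Z: go to q0, push XZ → (q0, 01111111, XZ)
No transition for (q0, 0, top X); M blocks with input 01111111 remaining.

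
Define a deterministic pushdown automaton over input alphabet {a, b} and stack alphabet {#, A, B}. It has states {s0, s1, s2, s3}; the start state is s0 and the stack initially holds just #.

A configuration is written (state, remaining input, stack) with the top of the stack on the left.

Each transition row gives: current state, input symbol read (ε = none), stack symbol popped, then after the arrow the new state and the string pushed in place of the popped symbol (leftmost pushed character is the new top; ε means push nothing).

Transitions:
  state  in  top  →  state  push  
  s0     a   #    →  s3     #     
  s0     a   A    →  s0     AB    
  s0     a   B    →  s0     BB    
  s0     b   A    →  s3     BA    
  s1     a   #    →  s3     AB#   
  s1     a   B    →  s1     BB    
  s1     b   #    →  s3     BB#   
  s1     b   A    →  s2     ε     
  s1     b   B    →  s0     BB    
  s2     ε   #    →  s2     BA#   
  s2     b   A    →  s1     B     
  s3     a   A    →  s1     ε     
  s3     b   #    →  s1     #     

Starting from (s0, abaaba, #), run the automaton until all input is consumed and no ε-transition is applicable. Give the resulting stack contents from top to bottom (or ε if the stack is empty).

(s0, abaaba, #)
  read a, top #: go to s3, push # → (s3, baaba, #)
  read b, top #: go to s1, push # → (s1, aaba, #)
  read a, top #: go to s3, push AB# → (s3, aba, AB#)
  read a, top A: go to s1, push ε → (s1, ba, B#)
  read b, top B: go to s0, push BB → (s0, a, BB#)
  read a, top B: go to s0, push BB → (s0, ε, BBB#)
All input consumed in state s0 with stack BBB#.

BBB#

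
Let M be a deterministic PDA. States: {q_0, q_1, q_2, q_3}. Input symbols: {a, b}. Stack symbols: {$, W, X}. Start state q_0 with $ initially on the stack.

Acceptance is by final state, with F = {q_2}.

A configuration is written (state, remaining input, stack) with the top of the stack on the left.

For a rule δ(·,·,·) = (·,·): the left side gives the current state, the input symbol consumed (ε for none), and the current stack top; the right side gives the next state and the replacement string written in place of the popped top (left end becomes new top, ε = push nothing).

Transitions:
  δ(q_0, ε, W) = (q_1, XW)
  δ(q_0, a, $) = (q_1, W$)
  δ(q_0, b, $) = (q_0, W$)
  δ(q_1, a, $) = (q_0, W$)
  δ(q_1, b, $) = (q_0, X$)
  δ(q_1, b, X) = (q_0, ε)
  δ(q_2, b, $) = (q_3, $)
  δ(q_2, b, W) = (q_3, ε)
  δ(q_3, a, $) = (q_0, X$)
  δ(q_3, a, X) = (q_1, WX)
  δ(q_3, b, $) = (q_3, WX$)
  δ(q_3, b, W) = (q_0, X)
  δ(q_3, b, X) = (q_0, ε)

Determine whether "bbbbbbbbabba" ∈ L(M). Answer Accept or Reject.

Reject

(q_0, bbbbbbbbabba, $) ⊢ (q_0, bbbbbbbabba, W$) ⊢ (q_1, bbbbbbbabba, XW$) ⊢ (q_0, bbbbbbabba, W$) ⊢ (q_1, bbbbbbabba, XW$) ⊢ (q_0, bbbbbabba, W$) ⊢ (q_1, bbbbbabba, XW$) ⊢ (q_0, bbbbabba, W$) ⊢ (q_1, bbbbabba, XW$) ⊢ (q_0, bbbabba, W$) ⊢ (q_1, bbbabba, XW$) ⊢ (q_0, bbabba, W$) ⊢ (q_1, bbabba, XW$) ⊢ (q_0, babba, W$) ⊢ (q_1, babba, XW$) ⊢ (q_0, abba, W$) ⊢ (q_1, abba, XW$)
No transition applies at (q_1, abba, XW$); input not fully consumed.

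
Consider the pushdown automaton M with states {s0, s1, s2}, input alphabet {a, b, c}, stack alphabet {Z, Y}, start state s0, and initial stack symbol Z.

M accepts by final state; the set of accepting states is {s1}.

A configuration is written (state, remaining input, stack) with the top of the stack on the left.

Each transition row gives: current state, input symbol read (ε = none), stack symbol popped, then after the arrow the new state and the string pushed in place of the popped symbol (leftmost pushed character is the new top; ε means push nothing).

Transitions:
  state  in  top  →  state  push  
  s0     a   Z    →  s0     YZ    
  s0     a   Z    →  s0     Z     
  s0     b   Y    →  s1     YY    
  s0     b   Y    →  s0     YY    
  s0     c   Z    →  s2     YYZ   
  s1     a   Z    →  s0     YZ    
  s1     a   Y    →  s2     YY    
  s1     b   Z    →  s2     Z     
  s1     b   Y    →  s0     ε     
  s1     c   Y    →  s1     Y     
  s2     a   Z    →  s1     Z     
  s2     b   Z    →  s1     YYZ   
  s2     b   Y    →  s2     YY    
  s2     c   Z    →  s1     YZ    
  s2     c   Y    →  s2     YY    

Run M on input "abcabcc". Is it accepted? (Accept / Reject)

No computation consumes all input and reaches a final state.

Reject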